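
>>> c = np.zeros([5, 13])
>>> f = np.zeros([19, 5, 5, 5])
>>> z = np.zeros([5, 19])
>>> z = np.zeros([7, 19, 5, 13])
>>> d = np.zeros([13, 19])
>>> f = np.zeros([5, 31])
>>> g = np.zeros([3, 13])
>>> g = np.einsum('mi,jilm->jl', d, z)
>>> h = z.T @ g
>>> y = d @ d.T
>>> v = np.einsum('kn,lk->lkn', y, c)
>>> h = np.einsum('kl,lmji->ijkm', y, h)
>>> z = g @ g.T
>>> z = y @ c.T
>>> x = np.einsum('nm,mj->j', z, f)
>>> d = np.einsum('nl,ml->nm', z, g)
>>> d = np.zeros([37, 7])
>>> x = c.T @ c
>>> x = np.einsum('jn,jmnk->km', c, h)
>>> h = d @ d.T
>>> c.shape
(5, 13)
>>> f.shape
(5, 31)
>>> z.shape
(13, 5)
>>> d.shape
(37, 7)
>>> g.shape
(7, 5)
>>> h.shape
(37, 37)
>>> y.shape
(13, 13)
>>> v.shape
(5, 13, 13)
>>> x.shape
(5, 19)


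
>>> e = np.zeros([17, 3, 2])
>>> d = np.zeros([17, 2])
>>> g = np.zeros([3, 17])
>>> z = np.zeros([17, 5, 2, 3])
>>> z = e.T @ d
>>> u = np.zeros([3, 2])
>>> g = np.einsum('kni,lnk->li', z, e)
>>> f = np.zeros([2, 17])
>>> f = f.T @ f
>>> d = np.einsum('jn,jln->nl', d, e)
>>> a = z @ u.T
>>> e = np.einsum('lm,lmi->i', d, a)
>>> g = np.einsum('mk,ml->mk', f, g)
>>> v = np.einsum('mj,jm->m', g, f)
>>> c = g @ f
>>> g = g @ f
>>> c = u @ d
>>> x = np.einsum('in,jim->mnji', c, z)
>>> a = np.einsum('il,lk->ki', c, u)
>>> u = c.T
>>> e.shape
(3,)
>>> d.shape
(2, 3)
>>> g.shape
(17, 17)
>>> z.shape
(2, 3, 2)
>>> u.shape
(3, 3)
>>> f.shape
(17, 17)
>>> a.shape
(2, 3)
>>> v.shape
(17,)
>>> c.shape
(3, 3)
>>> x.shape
(2, 3, 2, 3)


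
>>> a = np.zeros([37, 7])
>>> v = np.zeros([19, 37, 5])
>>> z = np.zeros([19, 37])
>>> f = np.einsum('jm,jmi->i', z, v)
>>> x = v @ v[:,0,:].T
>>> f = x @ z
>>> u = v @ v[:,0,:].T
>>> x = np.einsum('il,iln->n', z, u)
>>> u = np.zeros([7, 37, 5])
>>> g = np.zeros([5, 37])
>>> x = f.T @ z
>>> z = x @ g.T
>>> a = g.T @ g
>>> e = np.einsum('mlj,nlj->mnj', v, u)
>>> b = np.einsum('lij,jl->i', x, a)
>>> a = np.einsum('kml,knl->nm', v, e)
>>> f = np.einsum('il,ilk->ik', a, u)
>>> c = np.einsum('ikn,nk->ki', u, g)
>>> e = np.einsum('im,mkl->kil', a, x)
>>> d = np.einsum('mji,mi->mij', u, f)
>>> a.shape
(7, 37)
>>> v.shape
(19, 37, 5)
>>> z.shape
(37, 37, 5)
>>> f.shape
(7, 5)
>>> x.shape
(37, 37, 37)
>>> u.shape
(7, 37, 5)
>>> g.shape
(5, 37)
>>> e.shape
(37, 7, 37)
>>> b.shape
(37,)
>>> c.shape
(37, 7)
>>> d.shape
(7, 5, 37)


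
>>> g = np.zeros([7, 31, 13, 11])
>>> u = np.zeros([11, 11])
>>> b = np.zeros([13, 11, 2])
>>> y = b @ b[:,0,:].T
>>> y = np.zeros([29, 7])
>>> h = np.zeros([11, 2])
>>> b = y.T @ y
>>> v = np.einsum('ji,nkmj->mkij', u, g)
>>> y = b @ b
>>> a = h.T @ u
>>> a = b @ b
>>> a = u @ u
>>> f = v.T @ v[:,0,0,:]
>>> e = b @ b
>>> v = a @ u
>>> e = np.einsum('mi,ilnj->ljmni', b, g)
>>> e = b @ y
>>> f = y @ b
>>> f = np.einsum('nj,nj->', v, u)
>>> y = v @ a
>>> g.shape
(7, 31, 13, 11)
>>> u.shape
(11, 11)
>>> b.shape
(7, 7)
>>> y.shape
(11, 11)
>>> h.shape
(11, 2)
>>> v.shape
(11, 11)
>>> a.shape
(11, 11)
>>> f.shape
()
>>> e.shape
(7, 7)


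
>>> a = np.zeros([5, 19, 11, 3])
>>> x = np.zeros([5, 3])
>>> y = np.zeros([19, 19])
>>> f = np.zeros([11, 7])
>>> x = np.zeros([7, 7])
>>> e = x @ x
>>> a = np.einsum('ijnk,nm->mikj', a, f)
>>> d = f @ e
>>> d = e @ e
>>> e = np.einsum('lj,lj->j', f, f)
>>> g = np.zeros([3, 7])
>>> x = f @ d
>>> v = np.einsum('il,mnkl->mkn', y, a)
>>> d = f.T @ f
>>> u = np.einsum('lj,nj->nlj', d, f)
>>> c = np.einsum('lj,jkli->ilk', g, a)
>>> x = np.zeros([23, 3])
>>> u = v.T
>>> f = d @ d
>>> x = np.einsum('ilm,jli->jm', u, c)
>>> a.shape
(7, 5, 3, 19)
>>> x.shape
(19, 7)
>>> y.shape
(19, 19)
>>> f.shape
(7, 7)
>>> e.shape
(7,)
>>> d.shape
(7, 7)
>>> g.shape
(3, 7)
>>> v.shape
(7, 3, 5)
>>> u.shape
(5, 3, 7)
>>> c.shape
(19, 3, 5)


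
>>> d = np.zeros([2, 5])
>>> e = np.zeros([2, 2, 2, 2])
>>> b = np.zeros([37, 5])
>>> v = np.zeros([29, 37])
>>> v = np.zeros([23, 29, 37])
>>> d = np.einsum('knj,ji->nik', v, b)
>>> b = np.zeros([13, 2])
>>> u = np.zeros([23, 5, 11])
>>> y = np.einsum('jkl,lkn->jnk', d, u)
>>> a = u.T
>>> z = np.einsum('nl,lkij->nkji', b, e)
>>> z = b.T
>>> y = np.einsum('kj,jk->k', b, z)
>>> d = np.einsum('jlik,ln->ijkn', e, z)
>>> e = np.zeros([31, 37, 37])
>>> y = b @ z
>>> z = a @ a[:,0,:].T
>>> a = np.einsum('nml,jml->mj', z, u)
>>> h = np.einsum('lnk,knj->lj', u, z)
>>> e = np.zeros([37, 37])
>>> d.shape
(2, 2, 2, 13)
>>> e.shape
(37, 37)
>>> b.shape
(13, 2)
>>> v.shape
(23, 29, 37)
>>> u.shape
(23, 5, 11)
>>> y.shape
(13, 13)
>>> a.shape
(5, 23)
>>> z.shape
(11, 5, 11)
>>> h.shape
(23, 11)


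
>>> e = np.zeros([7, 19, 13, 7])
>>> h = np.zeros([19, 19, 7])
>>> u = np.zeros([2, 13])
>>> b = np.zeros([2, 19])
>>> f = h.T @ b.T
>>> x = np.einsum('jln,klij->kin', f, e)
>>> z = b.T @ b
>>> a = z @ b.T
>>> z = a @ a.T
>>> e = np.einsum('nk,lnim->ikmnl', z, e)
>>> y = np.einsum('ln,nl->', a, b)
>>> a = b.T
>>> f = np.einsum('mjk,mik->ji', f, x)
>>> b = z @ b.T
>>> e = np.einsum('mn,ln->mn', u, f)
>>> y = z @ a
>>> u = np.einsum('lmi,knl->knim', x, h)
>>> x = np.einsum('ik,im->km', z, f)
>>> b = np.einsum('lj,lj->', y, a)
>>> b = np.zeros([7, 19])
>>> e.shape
(2, 13)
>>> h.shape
(19, 19, 7)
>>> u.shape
(19, 19, 2, 13)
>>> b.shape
(7, 19)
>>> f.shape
(19, 13)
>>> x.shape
(19, 13)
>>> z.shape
(19, 19)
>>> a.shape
(19, 2)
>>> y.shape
(19, 2)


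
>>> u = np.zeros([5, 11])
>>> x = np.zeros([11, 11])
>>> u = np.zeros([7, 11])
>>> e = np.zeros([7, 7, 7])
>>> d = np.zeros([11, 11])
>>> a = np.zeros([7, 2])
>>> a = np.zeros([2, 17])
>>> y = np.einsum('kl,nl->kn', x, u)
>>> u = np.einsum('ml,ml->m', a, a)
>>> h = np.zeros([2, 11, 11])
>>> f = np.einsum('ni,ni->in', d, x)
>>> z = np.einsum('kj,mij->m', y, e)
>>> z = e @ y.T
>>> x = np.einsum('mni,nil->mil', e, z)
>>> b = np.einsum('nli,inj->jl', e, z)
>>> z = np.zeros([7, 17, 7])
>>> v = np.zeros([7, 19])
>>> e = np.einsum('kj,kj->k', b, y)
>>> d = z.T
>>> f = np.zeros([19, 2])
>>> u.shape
(2,)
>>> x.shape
(7, 7, 11)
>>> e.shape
(11,)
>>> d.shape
(7, 17, 7)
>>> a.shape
(2, 17)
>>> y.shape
(11, 7)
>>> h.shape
(2, 11, 11)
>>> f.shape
(19, 2)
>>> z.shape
(7, 17, 7)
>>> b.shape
(11, 7)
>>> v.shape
(7, 19)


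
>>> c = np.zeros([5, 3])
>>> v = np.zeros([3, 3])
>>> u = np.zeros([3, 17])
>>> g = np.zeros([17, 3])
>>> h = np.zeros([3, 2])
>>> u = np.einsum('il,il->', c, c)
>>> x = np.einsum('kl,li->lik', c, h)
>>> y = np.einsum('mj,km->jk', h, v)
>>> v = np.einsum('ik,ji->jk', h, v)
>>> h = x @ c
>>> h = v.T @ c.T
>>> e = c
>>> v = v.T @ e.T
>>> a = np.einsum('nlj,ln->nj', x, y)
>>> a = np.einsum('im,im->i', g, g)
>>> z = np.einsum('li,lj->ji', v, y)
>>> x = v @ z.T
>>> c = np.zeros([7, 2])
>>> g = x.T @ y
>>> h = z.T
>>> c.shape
(7, 2)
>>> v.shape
(2, 5)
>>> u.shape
()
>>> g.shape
(3, 3)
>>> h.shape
(5, 3)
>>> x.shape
(2, 3)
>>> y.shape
(2, 3)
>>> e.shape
(5, 3)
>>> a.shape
(17,)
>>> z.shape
(3, 5)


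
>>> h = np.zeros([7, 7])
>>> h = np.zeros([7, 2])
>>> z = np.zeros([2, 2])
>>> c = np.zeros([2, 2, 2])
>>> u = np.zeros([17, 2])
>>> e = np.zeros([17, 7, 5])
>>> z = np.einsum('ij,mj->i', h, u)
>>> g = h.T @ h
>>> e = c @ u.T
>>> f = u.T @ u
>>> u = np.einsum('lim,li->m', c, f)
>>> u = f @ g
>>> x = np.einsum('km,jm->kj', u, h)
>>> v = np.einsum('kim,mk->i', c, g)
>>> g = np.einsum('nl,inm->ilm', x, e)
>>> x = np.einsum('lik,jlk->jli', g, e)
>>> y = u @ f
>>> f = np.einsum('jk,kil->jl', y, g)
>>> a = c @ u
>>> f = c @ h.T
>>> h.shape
(7, 2)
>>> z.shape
(7,)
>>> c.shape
(2, 2, 2)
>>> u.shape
(2, 2)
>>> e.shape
(2, 2, 17)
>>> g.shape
(2, 7, 17)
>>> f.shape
(2, 2, 7)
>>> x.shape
(2, 2, 7)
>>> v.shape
(2,)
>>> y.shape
(2, 2)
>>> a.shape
(2, 2, 2)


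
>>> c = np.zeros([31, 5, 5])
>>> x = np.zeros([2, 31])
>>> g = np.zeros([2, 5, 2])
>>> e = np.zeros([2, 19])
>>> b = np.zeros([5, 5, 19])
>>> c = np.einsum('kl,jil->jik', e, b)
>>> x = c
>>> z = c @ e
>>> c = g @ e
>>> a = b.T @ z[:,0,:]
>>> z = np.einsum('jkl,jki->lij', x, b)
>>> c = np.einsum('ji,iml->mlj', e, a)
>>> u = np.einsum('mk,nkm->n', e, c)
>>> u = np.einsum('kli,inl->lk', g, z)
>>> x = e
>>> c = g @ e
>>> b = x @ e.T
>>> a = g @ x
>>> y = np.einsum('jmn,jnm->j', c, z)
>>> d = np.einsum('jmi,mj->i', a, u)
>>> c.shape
(2, 5, 19)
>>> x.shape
(2, 19)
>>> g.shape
(2, 5, 2)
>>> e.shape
(2, 19)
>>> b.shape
(2, 2)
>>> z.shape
(2, 19, 5)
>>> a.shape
(2, 5, 19)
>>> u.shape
(5, 2)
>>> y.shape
(2,)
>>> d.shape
(19,)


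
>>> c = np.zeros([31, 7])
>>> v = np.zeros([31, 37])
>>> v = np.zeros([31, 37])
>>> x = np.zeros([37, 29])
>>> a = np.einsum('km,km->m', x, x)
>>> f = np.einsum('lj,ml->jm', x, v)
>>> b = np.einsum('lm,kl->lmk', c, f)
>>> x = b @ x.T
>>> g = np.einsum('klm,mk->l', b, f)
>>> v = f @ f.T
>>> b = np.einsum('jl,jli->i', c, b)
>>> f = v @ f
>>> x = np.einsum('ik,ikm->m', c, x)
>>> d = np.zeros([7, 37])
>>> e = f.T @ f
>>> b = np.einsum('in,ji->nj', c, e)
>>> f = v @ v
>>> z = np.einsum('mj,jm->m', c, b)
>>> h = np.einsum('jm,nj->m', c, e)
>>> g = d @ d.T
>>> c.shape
(31, 7)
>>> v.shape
(29, 29)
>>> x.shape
(37,)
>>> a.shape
(29,)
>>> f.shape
(29, 29)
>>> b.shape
(7, 31)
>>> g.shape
(7, 7)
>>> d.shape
(7, 37)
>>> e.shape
(31, 31)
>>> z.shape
(31,)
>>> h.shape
(7,)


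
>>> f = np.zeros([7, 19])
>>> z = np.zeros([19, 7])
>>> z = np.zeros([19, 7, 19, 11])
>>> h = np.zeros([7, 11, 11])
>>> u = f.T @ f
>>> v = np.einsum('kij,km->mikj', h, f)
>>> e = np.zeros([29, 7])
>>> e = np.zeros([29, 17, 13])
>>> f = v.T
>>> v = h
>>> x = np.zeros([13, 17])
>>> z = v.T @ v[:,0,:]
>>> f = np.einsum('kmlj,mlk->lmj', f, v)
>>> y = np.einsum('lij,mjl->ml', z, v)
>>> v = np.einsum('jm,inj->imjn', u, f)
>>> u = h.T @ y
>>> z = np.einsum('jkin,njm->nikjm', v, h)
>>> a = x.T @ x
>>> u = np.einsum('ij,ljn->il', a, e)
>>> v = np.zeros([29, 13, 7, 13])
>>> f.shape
(11, 7, 19)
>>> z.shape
(7, 19, 19, 11, 11)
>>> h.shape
(7, 11, 11)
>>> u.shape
(17, 29)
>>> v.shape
(29, 13, 7, 13)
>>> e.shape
(29, 17, 13)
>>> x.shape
(13, 17)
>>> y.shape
(7, 11)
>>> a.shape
(17, 17)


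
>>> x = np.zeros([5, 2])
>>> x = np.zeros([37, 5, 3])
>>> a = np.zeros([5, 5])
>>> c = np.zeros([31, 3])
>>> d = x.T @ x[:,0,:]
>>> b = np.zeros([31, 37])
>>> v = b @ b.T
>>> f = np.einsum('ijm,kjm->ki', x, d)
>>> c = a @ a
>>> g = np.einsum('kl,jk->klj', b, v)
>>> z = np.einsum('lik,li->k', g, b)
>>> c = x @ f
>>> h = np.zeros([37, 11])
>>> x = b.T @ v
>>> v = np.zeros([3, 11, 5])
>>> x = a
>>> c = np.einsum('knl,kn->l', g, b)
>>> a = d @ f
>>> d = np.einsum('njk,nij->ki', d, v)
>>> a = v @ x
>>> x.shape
(5, 5)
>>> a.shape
(3, 11, 5)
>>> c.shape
(31,)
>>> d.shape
(3, 11)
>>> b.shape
(31, 37)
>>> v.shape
(3, 11, 5)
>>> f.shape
(3, 37)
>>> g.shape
(31, 37, 31)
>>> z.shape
(31,)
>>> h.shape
(37, 11)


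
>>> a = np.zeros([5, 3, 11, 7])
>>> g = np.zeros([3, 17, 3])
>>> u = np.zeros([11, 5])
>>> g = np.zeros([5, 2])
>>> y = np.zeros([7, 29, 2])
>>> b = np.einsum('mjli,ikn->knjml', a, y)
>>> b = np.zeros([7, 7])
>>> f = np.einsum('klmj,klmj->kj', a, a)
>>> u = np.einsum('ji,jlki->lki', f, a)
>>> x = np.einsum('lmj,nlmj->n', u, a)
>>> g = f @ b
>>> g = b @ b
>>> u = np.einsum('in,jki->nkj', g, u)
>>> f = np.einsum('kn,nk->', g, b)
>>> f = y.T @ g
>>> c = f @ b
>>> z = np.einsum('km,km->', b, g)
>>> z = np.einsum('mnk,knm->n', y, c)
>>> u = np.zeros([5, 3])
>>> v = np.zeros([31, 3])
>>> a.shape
(5, 3, 11, 7)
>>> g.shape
(7, 7)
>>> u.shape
(5, 3)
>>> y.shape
(7, 29, 2)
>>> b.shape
(7, 7)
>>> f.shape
(2, 29, 7)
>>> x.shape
(5,)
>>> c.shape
(2, 29, 7)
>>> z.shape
(29,)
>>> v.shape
(31, 3)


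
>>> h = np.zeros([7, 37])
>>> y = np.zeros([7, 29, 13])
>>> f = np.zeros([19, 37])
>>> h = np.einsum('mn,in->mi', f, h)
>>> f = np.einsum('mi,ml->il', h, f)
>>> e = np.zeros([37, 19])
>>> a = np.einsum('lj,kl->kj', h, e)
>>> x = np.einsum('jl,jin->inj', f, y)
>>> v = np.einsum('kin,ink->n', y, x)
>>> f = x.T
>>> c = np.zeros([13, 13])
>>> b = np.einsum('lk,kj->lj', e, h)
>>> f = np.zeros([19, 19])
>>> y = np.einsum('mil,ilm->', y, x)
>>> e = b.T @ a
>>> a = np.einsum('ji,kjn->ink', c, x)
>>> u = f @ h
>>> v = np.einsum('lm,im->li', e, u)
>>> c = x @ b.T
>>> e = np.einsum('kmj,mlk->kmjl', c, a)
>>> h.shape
(19, 7)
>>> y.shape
()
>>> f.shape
(19, 19)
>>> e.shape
(29, 13, 37, 7)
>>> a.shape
(13, 7, 29)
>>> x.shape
(29, 13, 7)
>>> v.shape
(7, 19)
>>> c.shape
(29, 13, 37)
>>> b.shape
(37, 7)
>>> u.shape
(19, 7)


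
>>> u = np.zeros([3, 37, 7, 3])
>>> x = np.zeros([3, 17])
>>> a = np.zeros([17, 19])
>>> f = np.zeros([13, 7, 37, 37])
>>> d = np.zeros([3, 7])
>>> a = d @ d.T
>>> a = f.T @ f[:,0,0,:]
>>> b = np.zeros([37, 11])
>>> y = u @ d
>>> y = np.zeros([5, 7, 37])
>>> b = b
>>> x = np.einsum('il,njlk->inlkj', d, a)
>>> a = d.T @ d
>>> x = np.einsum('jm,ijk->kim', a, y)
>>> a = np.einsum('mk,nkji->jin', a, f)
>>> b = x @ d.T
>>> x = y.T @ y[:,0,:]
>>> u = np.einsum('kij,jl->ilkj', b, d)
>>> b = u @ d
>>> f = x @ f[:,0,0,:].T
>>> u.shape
(5, 7, 37, 3)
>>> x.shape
(37, 7, 37)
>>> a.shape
(37, 37, 13)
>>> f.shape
(37, 7, 13)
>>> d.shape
(3, 7)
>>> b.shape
(5, 7, 37, 7)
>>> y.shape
(5, 7, 37)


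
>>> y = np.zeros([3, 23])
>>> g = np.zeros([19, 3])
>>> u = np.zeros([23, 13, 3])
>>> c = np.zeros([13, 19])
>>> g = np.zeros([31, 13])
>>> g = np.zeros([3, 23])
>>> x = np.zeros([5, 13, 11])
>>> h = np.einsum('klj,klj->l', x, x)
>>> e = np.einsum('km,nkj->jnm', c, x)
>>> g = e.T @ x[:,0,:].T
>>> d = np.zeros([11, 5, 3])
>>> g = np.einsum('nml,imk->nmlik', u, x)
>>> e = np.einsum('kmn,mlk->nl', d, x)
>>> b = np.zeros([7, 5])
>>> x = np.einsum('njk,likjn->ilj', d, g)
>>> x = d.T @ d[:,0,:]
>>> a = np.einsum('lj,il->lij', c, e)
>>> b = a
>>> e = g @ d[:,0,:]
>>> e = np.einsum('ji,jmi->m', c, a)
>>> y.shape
(3, 23)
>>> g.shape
(23, 13, 3, 5, 11)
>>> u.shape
(23, 13, 3)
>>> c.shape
(13, 19)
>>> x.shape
(3, 5, 3)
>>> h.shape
(13,)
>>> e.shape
(3,)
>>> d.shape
(11, 5, 3)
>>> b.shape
(13, 3, 19)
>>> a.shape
(13, 3, 19)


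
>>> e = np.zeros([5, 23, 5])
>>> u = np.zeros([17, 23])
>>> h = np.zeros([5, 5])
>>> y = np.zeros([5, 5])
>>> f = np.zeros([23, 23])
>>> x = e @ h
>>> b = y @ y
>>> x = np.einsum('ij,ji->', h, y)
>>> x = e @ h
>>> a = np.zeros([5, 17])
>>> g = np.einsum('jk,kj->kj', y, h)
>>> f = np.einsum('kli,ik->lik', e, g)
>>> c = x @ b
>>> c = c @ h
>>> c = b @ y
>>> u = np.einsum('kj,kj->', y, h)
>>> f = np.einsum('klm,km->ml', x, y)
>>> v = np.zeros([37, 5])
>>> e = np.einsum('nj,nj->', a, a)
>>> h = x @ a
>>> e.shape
()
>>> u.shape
()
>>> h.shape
(5, 23, 17)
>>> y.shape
(5, 5)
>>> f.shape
(5, 23)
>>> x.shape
(5, 23, 5)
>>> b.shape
(5, 5)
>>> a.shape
(5, 17)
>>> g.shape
(5, 5)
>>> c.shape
(5, 5)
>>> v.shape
(37, 5)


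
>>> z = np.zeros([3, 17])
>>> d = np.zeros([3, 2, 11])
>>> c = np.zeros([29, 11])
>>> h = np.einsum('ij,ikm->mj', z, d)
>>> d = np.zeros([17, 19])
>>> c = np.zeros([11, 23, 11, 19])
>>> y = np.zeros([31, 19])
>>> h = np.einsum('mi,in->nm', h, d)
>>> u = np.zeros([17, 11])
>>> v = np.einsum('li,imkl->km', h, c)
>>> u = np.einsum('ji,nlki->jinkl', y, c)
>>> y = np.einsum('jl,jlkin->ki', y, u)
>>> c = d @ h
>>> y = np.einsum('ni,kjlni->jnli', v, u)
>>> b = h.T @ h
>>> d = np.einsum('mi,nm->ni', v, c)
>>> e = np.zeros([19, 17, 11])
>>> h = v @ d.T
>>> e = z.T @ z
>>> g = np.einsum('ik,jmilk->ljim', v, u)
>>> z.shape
(3, 17)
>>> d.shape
(17, 23)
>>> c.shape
(17, 11)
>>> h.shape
(11, 17)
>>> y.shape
(19, 11, 11, 23)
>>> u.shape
(31, 19, 11, 11, 23)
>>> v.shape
(11, 23)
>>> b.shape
(11, 11)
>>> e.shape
(17, 17)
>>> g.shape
(11, 31, 11, 19)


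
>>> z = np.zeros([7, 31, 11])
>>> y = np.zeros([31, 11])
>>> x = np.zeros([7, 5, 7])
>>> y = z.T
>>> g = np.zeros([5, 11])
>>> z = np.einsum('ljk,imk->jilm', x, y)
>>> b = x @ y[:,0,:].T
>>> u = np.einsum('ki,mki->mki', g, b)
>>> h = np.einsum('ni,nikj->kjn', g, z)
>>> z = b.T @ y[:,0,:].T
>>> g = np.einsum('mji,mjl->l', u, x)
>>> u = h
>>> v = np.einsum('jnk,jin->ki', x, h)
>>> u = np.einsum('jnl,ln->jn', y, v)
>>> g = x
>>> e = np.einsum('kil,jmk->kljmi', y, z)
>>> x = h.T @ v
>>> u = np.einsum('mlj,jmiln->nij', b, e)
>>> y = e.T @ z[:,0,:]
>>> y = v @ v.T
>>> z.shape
(11, 5, 11)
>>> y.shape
(7, 7)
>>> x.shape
(5, 31, 31)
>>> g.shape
(7, 5, 7)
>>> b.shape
(7, 5, 11)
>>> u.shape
(31, 11, 11)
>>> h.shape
(7, 31, 5)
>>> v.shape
(7, 31)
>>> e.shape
(11, 7, 11, 5, 31)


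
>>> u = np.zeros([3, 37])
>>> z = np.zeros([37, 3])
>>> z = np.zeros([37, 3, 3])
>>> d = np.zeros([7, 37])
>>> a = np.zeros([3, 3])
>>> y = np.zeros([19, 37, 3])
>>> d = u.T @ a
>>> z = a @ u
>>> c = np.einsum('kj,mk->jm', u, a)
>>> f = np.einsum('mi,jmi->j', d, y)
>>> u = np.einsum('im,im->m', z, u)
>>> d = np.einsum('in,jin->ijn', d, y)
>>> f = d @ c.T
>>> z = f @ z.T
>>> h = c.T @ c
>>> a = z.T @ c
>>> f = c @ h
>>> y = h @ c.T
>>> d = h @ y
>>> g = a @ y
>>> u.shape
(37,)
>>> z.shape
(37, 19, 3)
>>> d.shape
(3, 37)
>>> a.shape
(3, 19, 3)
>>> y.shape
(3, 37)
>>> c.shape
(37, 3)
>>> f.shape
(37, 3)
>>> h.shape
(3, 3)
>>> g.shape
(3, 19, 37)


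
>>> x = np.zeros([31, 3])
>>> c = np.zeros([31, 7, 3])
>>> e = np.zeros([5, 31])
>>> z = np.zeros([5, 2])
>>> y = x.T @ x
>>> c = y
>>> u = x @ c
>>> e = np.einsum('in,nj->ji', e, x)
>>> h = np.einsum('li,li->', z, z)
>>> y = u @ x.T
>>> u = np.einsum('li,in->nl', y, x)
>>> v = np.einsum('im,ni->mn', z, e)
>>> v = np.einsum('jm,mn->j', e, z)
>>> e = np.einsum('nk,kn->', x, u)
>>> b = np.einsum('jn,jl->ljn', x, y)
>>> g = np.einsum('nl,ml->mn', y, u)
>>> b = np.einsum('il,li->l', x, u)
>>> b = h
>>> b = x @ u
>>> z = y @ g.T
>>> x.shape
(31, 3)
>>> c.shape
(3, 3)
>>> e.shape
()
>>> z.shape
(31, 3)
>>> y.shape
(31, 31)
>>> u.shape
(3, 31)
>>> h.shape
()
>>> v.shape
(3,)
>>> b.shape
(31, 31)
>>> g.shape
(3, 31)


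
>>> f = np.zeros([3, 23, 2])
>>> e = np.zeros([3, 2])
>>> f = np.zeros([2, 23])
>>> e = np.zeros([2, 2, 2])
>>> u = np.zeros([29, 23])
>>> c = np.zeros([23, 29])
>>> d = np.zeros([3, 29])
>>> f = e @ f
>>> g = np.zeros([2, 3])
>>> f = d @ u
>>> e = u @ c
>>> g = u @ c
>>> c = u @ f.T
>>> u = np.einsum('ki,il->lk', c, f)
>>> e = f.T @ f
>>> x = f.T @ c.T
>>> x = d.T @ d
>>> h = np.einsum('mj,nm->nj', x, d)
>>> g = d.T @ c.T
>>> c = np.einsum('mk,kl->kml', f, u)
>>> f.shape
(3, 23)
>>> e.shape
(23, 23)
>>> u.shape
(23, 29)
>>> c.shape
(23, 3, 29)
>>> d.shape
(3, 29)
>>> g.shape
(29, 29)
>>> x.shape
(29, 29)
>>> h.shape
(3, 29)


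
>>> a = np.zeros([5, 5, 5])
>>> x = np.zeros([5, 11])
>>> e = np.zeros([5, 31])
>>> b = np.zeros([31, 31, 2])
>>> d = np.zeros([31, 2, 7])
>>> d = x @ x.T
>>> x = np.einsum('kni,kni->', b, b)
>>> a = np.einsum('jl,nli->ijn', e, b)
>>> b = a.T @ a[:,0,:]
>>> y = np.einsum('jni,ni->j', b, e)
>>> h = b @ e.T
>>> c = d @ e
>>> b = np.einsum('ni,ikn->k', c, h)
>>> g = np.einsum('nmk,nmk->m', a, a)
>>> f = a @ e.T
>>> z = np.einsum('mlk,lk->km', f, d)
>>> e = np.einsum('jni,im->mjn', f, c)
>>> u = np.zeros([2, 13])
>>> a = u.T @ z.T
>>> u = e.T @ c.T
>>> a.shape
(13, 5)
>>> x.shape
()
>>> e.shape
(31, 2, 5)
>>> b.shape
(5,)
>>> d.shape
(5, 5)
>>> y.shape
(31,)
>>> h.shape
(31, 5, 5)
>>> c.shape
(5, 31)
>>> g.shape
(5,)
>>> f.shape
(2, 5, 5)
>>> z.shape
(5, 2)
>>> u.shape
(5, 2, 5)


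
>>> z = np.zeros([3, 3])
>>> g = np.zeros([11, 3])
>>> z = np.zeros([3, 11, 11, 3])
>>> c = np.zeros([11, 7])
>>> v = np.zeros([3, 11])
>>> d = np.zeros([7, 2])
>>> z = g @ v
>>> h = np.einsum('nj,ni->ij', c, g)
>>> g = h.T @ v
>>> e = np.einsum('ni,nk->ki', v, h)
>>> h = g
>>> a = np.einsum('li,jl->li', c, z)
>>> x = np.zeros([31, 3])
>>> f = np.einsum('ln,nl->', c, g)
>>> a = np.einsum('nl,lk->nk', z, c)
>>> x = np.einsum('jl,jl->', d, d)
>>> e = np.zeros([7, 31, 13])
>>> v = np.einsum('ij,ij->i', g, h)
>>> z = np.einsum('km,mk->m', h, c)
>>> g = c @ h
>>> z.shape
(11,)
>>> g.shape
(11, 11)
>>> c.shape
(11, 7)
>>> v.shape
(7,)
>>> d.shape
(7, 2)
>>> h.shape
(7, 11)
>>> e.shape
(7, 31, 13)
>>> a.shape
(11, 7)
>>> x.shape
()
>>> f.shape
()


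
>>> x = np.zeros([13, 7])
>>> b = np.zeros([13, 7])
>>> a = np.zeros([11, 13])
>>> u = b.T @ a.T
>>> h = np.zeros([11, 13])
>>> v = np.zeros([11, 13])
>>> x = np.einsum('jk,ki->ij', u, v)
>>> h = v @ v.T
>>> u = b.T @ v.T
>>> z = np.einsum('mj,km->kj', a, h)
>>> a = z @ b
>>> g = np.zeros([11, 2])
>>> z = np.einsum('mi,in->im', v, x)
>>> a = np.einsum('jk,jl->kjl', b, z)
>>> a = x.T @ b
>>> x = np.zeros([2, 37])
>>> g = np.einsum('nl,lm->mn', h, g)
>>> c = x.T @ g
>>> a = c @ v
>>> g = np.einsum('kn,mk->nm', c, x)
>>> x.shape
(2, 37)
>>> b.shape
(13, 7)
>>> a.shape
(37, 13)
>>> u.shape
(7, 11)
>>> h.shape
(11, 11)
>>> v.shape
(11, 13)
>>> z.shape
(13, 11)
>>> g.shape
(11, 2)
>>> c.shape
(37, 11)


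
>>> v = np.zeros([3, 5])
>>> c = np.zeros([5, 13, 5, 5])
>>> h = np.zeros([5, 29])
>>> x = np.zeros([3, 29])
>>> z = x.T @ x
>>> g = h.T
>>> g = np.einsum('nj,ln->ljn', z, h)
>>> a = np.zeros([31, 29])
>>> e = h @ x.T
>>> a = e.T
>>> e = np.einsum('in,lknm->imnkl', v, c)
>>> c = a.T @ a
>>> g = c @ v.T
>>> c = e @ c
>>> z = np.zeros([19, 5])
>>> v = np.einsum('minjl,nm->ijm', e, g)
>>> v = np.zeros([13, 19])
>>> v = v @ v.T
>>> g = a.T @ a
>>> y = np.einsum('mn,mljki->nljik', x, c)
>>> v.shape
(13, 13)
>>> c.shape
(3, 5, 5, 13, 5)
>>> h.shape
(5, 29)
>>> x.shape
(3, 29)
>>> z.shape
(19, 5)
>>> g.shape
(5, 5)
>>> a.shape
(3, 5)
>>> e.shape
(3, 5, 5, 13, 5)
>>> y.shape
(29, 5, 5, 5, 13)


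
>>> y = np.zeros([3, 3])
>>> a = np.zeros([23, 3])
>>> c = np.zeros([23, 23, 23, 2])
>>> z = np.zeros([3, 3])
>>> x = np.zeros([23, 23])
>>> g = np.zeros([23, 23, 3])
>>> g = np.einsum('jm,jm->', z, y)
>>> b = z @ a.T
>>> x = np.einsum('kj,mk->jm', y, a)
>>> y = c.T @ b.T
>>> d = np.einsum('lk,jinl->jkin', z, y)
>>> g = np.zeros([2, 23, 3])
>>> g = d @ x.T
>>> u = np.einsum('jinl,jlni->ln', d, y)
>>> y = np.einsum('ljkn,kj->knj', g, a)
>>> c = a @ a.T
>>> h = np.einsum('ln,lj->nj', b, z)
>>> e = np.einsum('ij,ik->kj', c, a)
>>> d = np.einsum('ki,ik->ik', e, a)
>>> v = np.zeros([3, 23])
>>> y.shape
(23, 3, 3)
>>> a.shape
(23, 3)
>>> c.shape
(23, 23)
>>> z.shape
(3, 3)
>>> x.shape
(3, 23)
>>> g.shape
(2, 3, 23, 3)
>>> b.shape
(3, 23)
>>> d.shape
(23, 3)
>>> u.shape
(23, 23)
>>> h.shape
(23, 3)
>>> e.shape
(3, 23)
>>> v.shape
(3, 23)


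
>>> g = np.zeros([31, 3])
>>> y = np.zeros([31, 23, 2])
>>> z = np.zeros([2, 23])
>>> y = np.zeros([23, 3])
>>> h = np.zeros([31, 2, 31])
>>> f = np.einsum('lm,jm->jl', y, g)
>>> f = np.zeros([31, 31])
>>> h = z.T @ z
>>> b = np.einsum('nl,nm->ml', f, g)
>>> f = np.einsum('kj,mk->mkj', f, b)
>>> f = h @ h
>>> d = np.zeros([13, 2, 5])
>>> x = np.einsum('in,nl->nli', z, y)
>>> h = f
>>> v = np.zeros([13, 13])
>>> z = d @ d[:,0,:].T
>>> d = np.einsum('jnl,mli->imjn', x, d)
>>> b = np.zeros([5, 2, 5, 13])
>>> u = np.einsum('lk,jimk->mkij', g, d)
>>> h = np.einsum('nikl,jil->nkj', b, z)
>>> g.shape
(31, 3)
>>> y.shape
(23, 3)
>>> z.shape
(13, 2, 13)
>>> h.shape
(5, 5, 13)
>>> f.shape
(23, 23)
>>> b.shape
(5, 2, 5, 13)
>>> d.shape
(5, 13, 23, 3)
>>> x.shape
(23, 3, 2)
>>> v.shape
(13, 13)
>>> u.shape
(23, 3, 13, 5)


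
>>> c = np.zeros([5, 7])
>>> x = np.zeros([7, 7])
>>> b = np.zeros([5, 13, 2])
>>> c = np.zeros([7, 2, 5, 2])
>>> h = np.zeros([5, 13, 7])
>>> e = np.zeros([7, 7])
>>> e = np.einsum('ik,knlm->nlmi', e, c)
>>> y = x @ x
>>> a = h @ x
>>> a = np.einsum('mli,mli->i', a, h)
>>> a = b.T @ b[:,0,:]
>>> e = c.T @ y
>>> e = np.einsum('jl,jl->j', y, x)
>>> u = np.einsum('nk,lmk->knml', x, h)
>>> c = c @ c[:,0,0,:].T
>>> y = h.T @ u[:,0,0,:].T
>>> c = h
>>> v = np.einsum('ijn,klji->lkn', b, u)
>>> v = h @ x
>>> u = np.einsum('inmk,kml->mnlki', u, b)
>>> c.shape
(5, 13, 7)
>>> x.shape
(7, 7)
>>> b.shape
(5, 13, 2)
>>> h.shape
(5, 13, 7)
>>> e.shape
(7,)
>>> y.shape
(7, 13, 7)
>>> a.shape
(2, 13, 2)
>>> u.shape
(13, 7, 2, 5, 7)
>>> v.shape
(5, 13, 7)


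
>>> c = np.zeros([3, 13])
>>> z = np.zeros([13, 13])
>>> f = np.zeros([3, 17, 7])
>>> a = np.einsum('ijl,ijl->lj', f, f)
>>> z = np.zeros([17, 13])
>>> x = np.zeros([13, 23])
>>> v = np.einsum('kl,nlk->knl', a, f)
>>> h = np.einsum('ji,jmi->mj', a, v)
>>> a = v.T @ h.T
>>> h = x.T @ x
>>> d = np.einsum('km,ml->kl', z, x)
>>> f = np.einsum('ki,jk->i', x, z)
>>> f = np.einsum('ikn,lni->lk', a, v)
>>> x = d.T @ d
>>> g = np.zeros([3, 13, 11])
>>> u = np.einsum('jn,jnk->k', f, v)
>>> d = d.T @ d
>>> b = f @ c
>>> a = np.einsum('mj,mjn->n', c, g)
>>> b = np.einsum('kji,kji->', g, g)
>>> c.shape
(3, 13)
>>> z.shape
(17, 13)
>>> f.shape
(7, 3)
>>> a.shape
(11,)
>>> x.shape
(23, 23)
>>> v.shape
(7, 3, 17)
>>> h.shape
(23, 23)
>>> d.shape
(23, 23)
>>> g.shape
(3, 13, 11)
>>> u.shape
(17,)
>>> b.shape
()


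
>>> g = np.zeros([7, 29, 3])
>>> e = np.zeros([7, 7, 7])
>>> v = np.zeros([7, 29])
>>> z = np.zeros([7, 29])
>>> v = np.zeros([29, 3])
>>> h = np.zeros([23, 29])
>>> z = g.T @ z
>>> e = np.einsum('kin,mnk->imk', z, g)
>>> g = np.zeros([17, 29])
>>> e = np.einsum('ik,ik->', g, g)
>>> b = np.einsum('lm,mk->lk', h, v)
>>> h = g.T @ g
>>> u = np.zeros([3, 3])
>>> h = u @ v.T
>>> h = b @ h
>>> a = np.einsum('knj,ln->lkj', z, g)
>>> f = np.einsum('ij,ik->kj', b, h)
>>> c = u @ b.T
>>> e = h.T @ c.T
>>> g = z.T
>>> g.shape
(29, 29, 3)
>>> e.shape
(29, 3)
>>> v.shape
(29, 3)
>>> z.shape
(3, 29, 29)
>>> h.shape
(23, 29)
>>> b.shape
(23, 3)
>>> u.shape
(3, 3)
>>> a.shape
(17, 3, 29)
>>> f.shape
(29, 3)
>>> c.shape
(3, 23)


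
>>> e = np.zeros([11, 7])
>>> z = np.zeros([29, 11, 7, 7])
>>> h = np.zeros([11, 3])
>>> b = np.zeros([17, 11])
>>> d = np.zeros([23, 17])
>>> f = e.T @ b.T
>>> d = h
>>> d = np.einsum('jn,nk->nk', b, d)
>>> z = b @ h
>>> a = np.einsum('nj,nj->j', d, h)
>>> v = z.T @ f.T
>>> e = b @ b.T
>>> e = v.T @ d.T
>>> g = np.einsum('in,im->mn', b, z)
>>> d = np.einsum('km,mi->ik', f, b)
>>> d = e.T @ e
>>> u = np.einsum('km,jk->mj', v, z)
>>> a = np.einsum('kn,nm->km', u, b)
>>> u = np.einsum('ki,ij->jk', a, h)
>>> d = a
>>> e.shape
(7, 11)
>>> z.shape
(17, 3)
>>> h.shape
(11, 3)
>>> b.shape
(17, 11)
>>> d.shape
(7, 11)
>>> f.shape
(7, 17)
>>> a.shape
(7, 11)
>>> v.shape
(3, 7)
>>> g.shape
(3, 11)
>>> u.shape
(3, 7)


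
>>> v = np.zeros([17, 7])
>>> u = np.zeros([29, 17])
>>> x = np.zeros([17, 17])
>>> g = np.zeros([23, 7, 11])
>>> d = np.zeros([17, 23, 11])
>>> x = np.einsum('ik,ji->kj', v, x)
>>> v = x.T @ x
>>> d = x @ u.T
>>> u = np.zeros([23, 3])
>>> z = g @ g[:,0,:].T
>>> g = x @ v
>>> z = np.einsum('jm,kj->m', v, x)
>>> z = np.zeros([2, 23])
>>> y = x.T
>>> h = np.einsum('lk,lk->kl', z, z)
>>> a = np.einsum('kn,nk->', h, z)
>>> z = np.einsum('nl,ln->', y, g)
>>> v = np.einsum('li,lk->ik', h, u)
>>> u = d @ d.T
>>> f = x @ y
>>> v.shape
(2, 3)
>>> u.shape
(7, 7)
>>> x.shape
(7, 17)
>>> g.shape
(7, 17)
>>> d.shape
(7, 29)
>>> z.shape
()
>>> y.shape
(17, 7)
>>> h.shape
(23, 2)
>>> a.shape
()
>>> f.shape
(7, 7)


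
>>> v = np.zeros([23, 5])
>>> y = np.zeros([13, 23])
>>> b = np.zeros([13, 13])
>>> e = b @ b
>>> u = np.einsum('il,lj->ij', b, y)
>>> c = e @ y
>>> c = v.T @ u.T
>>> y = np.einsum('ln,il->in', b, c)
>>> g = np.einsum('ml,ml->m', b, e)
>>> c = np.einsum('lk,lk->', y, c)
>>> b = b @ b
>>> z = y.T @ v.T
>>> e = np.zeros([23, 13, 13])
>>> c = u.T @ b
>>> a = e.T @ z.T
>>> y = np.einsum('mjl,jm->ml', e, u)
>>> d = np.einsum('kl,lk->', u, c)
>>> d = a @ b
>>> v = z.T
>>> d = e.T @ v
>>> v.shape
(23, 13)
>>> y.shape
(23, 13)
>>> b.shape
(13, 13)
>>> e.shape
(23, 13, 13)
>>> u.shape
(13, 23)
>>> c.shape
(23, 13)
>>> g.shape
(13,)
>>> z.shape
(13, 23)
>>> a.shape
(13, 13, 13)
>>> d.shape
(13, 13, 13)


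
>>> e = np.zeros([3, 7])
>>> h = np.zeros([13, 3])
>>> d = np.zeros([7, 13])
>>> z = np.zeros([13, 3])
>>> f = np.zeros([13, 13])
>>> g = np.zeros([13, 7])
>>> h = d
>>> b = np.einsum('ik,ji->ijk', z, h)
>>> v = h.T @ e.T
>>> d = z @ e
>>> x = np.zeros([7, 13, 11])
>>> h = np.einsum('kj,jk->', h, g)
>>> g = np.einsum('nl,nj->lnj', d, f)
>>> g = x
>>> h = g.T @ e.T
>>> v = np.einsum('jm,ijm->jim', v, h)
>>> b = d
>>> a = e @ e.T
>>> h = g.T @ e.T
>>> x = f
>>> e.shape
(3, 7)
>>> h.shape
(11, 13, 3)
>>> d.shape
(13, 7)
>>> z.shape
(13, 3)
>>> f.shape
(13, 13)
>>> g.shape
(7, 13, 11)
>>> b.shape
(13, 7)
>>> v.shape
(13, 11, 3)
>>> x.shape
(13, 13)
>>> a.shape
(3, 3)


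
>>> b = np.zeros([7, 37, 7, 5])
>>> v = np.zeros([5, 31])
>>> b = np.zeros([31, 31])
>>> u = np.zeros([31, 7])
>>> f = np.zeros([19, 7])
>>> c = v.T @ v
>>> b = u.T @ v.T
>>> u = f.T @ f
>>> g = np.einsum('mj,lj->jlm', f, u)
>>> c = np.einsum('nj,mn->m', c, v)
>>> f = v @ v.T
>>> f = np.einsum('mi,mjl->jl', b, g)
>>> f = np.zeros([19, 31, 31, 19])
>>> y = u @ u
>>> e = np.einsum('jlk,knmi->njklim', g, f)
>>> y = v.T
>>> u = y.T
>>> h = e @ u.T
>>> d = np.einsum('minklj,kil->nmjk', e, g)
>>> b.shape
(7, 5)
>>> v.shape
(5, 31)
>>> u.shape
(5, 31)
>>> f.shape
(19, 31, 31, 19)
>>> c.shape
(5,)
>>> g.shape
(7, 7, 19)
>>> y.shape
(31, 5)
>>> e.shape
(31, 7, 19, 7, 19, 31)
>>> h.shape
(31, 7, 19, 7, 19, 5)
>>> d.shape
(19, 31, 31, 7)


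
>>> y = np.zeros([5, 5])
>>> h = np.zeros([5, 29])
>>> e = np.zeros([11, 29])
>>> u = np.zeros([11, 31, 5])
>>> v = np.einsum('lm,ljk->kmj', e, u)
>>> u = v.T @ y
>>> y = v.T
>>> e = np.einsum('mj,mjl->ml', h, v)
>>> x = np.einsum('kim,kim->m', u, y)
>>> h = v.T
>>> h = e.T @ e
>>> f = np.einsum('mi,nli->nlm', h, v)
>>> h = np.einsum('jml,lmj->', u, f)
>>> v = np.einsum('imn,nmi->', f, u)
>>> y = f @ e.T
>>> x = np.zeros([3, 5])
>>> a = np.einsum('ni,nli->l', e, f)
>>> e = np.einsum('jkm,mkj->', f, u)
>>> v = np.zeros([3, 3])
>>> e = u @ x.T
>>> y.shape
(5, 29, 5)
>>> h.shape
()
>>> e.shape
(31, 29, 3)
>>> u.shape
(31, 29, 5)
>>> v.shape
(3, 3)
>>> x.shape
(3, 5)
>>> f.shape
(5, 29, 31)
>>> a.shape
(29,)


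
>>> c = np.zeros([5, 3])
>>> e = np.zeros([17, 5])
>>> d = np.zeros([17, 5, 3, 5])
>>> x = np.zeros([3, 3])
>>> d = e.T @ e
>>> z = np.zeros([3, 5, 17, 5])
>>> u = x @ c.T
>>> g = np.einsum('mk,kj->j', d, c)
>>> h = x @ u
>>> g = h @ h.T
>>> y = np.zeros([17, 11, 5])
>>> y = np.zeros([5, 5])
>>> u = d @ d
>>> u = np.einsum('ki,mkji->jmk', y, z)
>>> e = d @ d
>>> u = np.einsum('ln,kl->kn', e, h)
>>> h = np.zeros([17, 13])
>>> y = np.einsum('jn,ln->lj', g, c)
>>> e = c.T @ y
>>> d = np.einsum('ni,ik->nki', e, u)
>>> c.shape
(5, 3)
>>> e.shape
(3, 3)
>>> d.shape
(3, 5, 3)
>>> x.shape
(3, 3)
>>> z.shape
(3, 5, 17, 5)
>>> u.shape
(3, 5)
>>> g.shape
(3, 3)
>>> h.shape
(17, 13)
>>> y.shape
(5, 3)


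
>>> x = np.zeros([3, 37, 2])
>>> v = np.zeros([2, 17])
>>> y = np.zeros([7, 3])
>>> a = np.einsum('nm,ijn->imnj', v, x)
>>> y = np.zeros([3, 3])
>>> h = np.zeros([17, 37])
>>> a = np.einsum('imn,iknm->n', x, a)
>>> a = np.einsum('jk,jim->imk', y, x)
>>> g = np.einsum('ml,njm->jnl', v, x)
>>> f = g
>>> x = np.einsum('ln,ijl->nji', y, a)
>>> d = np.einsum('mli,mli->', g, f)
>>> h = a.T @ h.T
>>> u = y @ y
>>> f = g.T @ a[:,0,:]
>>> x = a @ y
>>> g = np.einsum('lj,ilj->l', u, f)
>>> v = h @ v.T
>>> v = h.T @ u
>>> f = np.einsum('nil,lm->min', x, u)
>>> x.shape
(37, 2, 3)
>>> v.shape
(17, 2, 3)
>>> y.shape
(3, 3)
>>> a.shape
(37, 2, 3)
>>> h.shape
(3, 2, 17)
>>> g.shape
(3,)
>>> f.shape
(3, 2, 37)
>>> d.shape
()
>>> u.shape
(3, 3)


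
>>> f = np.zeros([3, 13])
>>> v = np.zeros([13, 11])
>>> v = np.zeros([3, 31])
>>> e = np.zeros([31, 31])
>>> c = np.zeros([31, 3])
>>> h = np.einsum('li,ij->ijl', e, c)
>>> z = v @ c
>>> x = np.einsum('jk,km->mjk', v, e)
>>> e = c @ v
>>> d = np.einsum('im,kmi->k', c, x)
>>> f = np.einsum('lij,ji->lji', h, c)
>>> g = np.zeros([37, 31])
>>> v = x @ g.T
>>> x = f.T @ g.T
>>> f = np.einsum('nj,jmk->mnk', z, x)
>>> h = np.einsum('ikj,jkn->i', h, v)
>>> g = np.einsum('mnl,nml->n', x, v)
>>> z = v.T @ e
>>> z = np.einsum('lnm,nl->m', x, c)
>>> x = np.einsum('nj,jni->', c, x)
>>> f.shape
(31, 3, 37)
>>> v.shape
(31, 3, 37)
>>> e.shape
(31, 31)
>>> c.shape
(31, 3)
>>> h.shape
(31,)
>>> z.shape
(37,)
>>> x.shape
()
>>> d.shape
(31,)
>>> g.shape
(31,)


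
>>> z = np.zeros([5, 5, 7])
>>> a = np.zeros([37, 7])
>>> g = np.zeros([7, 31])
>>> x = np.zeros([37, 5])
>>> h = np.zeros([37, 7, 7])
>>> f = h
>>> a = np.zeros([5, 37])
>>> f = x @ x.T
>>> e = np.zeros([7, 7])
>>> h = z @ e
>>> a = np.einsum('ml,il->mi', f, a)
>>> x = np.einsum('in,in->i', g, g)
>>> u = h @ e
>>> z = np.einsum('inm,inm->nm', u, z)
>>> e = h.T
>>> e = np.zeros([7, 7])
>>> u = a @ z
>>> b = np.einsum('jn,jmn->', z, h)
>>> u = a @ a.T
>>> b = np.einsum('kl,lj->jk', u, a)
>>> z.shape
(5, 7)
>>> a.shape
(37, 5)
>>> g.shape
(7, 31)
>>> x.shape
(7,)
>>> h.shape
(5, 5, 7)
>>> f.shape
(37, 37)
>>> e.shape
(7, 7)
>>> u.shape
(37, 37)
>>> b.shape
(5, 37)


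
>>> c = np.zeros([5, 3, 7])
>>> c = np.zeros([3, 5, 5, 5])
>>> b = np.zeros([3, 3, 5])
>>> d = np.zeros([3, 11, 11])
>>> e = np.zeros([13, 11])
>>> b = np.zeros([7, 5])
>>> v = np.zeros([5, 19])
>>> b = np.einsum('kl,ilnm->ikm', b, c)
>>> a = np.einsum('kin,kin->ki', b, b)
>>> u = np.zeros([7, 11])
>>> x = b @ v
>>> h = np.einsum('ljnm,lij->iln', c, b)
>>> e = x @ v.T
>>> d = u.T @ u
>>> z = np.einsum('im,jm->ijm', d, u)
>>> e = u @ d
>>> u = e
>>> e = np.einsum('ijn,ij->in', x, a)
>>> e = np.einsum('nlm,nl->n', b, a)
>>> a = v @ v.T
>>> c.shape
(3, 5, 5, 5)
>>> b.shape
(3, 7, 5)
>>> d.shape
(11, 11)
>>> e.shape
(3,)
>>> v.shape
(5, 19)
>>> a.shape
(5, 5)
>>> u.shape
(7, 11)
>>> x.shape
(3, 7, 19)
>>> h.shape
(7, 3, 5)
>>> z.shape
(11, 7, 11)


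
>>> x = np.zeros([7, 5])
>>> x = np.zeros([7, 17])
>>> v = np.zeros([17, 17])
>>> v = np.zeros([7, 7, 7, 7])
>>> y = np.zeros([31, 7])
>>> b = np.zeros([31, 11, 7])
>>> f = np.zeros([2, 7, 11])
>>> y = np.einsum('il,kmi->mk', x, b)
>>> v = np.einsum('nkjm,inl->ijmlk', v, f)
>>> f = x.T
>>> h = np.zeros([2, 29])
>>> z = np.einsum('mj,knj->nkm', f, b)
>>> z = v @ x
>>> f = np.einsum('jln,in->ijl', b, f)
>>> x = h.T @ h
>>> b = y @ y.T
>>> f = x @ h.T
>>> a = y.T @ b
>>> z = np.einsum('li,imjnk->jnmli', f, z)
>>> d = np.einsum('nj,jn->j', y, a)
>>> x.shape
(29, 29)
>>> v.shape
(2, 7, 7, 11, 7)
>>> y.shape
(11, 31)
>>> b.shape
(11, 11)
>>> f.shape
(29, 2)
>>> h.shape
(2, 29)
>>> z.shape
(7, 11, 7, 29, 2)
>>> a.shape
(31, 11)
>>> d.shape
(31,)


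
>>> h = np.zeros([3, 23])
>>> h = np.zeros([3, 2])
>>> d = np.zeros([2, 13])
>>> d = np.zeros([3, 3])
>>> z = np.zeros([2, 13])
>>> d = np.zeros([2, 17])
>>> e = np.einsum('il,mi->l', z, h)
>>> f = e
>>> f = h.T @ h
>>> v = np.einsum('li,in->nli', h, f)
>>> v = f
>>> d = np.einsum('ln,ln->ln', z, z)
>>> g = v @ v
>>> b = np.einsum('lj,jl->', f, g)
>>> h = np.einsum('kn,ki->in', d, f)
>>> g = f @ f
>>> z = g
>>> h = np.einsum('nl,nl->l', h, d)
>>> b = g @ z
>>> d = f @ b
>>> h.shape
(13,)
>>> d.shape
(2, 2)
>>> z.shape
(2, 2)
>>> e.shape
(13,)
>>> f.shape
(2, 2)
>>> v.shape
(2, 2)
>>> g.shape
(2, 2)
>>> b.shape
(2, 2)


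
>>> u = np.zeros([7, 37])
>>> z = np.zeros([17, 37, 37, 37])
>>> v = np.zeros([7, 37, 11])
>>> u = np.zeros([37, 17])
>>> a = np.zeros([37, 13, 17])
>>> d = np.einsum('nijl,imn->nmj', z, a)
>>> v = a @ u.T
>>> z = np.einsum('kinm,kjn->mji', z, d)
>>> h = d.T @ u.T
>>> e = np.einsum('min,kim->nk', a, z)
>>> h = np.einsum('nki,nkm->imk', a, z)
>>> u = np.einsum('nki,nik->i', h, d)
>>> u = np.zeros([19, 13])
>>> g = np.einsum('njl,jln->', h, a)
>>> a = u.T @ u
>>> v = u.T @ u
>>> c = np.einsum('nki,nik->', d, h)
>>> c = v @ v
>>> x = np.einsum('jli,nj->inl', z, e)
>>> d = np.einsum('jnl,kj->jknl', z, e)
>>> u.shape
(19, 13)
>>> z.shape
(37, 13, 37)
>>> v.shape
(13, 13)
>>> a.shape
(13, 13)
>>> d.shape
(37, 17, 13, 37)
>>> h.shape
(17, 37, 13)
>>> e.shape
(17, 37)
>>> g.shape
()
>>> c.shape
(13, 13)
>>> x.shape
(37, 17, 13)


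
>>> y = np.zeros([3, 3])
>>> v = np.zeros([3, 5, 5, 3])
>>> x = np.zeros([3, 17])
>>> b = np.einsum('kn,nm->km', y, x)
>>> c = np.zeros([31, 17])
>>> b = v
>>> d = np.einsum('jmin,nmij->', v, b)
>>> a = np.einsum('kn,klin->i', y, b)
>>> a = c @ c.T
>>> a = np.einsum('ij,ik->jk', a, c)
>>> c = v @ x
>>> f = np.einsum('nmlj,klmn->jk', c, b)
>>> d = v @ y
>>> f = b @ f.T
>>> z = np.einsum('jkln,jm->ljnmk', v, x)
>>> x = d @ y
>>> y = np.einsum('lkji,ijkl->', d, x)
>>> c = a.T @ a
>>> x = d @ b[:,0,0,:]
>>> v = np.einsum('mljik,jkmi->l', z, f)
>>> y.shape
()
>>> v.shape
(3,)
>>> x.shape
(3, 5, 5, 3)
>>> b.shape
(3, 5, 5, 3)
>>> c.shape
(17, 17)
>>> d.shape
(3, 5, 5, 3)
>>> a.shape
(31, 17)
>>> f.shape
(3, 5, 5, 17)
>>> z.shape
(5, 3, 3, 17, 5)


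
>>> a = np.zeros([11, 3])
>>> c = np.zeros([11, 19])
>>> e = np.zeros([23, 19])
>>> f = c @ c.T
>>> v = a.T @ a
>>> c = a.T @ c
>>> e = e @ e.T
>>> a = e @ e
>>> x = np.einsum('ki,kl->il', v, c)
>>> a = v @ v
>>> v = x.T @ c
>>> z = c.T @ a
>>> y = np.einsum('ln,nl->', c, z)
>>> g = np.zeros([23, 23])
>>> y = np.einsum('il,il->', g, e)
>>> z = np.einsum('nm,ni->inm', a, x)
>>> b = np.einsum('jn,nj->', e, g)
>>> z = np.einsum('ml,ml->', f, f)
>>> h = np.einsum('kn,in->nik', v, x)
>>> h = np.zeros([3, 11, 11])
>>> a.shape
(3, 3)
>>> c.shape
(3, 19)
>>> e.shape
(23, 23)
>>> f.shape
(11, 11)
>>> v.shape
(19, 19)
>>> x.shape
(3, 19)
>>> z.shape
()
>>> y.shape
()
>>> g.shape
(23, 23)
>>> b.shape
()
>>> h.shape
(3, 11, 11)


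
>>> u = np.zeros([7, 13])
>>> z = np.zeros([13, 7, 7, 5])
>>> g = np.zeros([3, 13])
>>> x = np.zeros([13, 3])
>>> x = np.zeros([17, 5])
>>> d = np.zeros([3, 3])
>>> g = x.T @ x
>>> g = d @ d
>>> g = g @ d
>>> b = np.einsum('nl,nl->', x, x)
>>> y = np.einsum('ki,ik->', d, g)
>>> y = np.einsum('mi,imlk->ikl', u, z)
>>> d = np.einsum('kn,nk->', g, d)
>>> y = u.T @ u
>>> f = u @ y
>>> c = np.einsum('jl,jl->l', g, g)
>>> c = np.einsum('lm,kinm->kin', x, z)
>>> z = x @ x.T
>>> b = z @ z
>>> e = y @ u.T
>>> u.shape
(7, 13)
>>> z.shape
(17, 17)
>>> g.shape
(3, 3)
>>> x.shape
(17, 5)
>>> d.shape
()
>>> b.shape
(17, 17)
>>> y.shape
(13, 13)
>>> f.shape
(7, 13)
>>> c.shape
(13, 7, 7)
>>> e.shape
(13, 7)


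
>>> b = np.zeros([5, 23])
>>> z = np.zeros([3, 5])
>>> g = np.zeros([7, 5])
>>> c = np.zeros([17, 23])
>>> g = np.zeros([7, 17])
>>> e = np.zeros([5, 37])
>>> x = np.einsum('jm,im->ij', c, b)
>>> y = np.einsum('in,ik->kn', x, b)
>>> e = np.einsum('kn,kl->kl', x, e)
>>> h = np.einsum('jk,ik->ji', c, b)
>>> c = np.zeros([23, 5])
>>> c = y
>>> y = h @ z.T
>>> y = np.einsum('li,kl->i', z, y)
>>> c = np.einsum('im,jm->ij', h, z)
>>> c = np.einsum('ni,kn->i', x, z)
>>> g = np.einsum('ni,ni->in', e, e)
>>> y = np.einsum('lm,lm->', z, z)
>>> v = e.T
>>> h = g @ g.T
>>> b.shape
(5, 23)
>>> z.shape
(3, 5)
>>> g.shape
(37, 5)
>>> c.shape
(17,)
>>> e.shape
(5, 37)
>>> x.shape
(5, 17)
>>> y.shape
()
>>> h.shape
(37, 37)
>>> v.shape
(37, 5)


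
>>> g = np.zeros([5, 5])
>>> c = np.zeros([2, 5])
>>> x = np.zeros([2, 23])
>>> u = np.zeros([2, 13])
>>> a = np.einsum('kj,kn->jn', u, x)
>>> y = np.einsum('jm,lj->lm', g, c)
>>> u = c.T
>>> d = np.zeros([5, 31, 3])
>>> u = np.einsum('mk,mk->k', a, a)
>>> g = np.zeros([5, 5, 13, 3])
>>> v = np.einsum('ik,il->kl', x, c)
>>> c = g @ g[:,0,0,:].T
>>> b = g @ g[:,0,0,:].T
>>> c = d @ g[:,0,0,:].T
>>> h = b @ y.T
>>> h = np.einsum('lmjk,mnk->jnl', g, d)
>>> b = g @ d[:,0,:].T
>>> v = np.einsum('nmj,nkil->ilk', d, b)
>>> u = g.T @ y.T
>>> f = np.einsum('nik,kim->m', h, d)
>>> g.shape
(5, 5, 13, 3)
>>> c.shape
(5, 31, 5)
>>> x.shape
(2, 23)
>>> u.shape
(3, 13, 5, 2)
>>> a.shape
(13, 23)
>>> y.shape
(2, 5)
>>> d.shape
(5, 31, 3)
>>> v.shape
(13, 5, 5)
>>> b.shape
(5, 5, 13, 5)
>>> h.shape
(13, 31, 5)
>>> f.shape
(3,)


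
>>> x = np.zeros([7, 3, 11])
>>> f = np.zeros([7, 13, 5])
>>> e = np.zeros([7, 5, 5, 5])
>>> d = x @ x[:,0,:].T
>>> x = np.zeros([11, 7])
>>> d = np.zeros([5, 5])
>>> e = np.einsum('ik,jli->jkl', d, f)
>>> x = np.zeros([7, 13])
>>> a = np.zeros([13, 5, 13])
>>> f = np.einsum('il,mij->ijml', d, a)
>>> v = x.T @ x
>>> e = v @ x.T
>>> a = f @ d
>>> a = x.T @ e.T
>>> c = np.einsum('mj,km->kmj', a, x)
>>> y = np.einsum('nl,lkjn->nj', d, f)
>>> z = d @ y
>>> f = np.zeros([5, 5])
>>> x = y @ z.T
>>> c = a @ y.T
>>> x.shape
(5, 5)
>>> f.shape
(5, 5)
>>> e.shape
(13, 7)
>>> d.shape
(5, 5)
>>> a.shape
(13, 13)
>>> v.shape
(13, 13)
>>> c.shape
(13, 5)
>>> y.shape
(5, 13)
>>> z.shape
(5, 13)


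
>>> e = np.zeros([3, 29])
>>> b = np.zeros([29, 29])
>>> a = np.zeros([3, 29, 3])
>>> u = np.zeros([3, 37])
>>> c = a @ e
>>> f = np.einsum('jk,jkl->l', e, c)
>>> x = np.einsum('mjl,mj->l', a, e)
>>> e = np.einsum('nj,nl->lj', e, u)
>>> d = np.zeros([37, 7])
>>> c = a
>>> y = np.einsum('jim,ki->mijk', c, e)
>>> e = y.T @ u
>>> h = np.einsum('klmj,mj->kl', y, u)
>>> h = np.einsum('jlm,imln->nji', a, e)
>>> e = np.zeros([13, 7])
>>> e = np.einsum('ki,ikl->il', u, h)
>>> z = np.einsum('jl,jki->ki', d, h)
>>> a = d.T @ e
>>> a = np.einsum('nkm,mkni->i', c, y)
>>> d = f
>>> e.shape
(37, 37)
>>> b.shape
(29, 29)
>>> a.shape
(37,)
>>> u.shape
(3, 37)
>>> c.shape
(3, 29, 3)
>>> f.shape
(29,)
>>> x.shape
(3,)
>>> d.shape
(29,)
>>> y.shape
(3, 29, 3, 37)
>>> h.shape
(37, 3, 37)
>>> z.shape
(3, 37)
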